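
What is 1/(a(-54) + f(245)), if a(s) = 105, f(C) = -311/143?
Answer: 143/14704 ≈ 0.0097252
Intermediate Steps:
f(C) = -311/143 (f(C) = -311*1/143 = -311/143)
1/(a(-54) + f(245)) = 1/(105 - 311/143) = 1/(14704/143) = 143/14704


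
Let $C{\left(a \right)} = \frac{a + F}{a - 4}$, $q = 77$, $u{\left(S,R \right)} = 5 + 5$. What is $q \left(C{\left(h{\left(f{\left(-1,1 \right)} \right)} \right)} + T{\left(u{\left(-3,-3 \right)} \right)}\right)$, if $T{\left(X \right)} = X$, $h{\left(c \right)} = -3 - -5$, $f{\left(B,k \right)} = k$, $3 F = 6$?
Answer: $616$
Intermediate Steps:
$F = 2$ ($F = \frac{1}{3} \cdot 6 = 2$)
$u{\left(S,R \right)} = 10$
$h{\left(c \right)} = 2$ ($h{\left(c \right)} = -3 + 5 = 2$)
$C{\left(a \right)} = \frac{2 + a}{-4 + a}$ ($C{\left(a \right)} = \frac{a + 2}{a - 4} = \frac{2 + a}{-4 + a}$)
$q \left(C{\left(h{\left(f{\left(-1,1 \right)} \right)} \right)} + T{\left(u{\left(-3,-3 \right)} \right)}\right) = 77 \left(\frac{2 + 2}{-4 + 2} + 10\right) = 77 \left(\frac{1}{-2} \cdot 4 + 10\right) = 77 \left(\left(- \frac{1}{2}\right) 4 + 10\right) = 77 \left(-2 + 10\right) = 77 \cdot 8 = 616$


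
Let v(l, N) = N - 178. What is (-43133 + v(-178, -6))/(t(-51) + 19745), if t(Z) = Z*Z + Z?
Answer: -43317/22295 ≈ -1.9429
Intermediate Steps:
t(Z) = Z + Z² (t(Z) = Z² + Z = Z + Z²)
v(l, N) = -178 + N
(-43133 + v(-178, -6))/(t(-51) + 19745) = (-43133 + (-178 - 6))/(-51*(1 - 51) + 19745) = (-43133 - 184)/(-51*(-50) + 19745) = -43317/(2550 + 19745) = -43317/22295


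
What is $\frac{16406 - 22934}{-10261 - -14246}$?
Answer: $- \frac{6528}{3985} \approx -1.6381$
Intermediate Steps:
$\frac{16406 - 22934}{-10261 - -14246} = - \frac{6528}{-10261 + 14246} = - \frac{6528}{3985}$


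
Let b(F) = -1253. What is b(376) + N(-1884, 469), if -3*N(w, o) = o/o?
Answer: -3760/3 ≈ -1253.3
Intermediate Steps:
N(w, o) = -1/3 (N(w, o) = -o/(3*o) = -1/3*1 = -1/3)
b(376) + N(-1884, 469) = -1253 - 1/3 = -3760/3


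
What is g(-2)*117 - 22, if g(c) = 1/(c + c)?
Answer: -205/4 ≈ -51.250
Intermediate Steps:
g(c) = 1/(2*c)
g(-2)*117 - 22 = ((1/2)/(-2))*117 - 22 = ((1/2)*(-1/2))*117 - 22 = -1/4*117 - 22 = -117/4 - 22 = -205/4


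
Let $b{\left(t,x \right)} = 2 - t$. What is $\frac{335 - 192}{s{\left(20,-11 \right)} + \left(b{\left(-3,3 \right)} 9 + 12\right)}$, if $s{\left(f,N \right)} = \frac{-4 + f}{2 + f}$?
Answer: $\frac{1573}{635} \approx 2.4772$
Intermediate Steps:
$s{\left(f,N \right)} = \frac{-4 + f}{2 + f}$
$\frac{335 - 192}{s{\left(20,-11 \right)} + \left(b{\left(-3,3 \right)} 9 + 12\right)} = \frac{335 - 192}{\frac{-4 + 20}{2 + 20} + \left(\left(2 - -3\right) 9 + 12\right)} = \frac{143}{\frac{1}{22} \cdot 16 + \left(\left(2 + 3\right) 9 + 12\right)} = \frac{143}{\frac{1}{22} \cdot 16 + \left(5 \cdot 9 + 12\right)} = \frac{143}{\frac{8}{11} + \left(45 + 12\right)} = \frac{143}{\frac{8}{11} + 57} = \frac{143}{\frac{635}{11}} = 143 \cdot \frac{11}{635} = \frac{1573}{635}$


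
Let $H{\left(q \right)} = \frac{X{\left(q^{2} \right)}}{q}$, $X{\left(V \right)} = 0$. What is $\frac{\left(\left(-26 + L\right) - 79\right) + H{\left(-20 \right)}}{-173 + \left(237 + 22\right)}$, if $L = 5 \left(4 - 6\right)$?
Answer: $- \frac{115}{86} \approx -1.3372$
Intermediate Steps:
$L = -10$ ($L = 5 \left(-2\right) = -10$)
$H{\left(q \right)} = 0$ ($H{\left(q \right)} = \frac{0}{q} = 0$)
$\frac{\left(\left(-26 + L\right) - 79\right) + H{\left(-20 \right)}}{-173 + \left(237 + 22\right)} = \frac{\left(\left(-26 - 10\right) - 79\right) + 0}{-173 + \left(237 + 22\right)} = \frac{\left(-36 - 79\right) + 0}{-173 + 259} = \frac{-115 + 0}{86} = \left(-115\right) \frac{1}{86} = - \frac{115}{86}$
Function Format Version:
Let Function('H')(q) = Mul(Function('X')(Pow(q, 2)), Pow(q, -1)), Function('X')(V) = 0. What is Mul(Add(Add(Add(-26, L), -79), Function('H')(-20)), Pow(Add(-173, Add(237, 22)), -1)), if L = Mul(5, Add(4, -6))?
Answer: Rational(-115, 86) ≈ -1.3372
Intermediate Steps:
L = -10 (L = Mul(5, -2) = -10)
Function('H')(q) = 0 (Function('H')(q) = Mul(0, Pow(q, -1)) = 0)
Mul(Add(Add(Add(-26, L), -79), Function('H')(-20)), Pow(Add(-173, Add(237, 22)), -1)) = Mul(Add(Add(Add(-26, -10), -79), 0), Pow(Add(-173, Add(237, 22)), -1)) = Mul(Add(Add(-36, -79), 0), Pow(Add(-173, 259), -1)) = Mul(Add(-115, 0), Pow(86, -1)) = Mul(-115, Rational(1, 86)) = Rational(-115, 86)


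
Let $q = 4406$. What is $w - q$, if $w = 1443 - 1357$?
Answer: $-4320$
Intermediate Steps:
$w = 86$
$w - q = 86 - 4406 = -4320$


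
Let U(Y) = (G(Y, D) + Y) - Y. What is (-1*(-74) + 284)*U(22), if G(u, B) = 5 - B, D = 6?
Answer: -358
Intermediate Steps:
U(Y) = -1 (U(Y) = ((5 - 1*6) + Y) - Y = ((5 - 6) + Y) - Y = (-1 + Y) - Y = -1)
(-1*(-74) + 284)*U(22) = (-1*(-74) + 284)*(-1) = (74 + 284)*(-1) = 358*(-1) = -358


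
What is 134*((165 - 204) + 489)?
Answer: 60300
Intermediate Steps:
134*((165 - 204) + 489) = 134*(-39 + 489) = 134*450 = 60300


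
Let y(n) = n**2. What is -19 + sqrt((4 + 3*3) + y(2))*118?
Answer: -19 + 118*sqrt(17) ≈ 467.53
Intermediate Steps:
-19 + sqrt((4 + 3*3) + y(2))*118 = -19 + sqrt((4 + 3*3) + 2**2)*118 = -19 + sqrt((4 + 9) + 4)*118 = -19 + sqrt(13 + 4)*118 = -19 + sqrt(17)*118 = -19 + 118*sqrt(17)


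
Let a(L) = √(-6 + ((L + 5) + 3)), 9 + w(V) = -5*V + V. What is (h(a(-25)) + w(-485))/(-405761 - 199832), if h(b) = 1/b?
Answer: -1931/605593 + I*√23/13928639 ≈ -0.0031886 + 3.4431e-7*I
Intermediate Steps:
w(V) = -9 - 4*V (w(V) = -9 + (-5*V + V) = -9 - 4*V)
a(L) = √(2 + L) (a(L) = √(-6 + ((5 + L) + 3)) = √(-6 + (8 + L)) = √(2 + L))
(h(a(-25)) + w(-485))/(-405761 - 199832) = (1/(√(2 - 25)) + (-9 - 4*(-485)))/(-405761 - 199832) = (1/(√(-23)) + (-9 + 1940))/(-605593) = (1/(I*√23) + 1931)*(-1/605593) = (-I*√23/23 + 1931)*(-1/605593) = (1931 - I*√23/23)*(-1/605593) = -1931/605593 + I*√23/13928639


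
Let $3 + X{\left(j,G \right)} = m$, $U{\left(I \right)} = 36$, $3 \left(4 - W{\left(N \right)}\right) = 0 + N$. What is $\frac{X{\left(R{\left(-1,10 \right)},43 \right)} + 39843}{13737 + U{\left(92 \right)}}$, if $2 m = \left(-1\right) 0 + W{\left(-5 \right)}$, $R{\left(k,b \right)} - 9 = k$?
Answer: $\frac{239057}{82638} \approx 2.8928$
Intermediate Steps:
$W{\left(N \right)} = 4 - \frac{N}{3}$ ($W{\left(N \right)} = 4 - \frac{0 + N}{3} = 4 - \frac{N}{3}$)
$R{\left(k,b \right)} = 9 + k$
$m = \frac{17}{6}$ ($m = \frac{\left(-1\right) 0 + \left(4 - - \frac{5}{3}\right)}{2} = \frac{0 + \left(4 + \frac{5}{3}\right)}{2} = \frac{0 + \frac{17}{3}}{2} = \frac{1}{2} \cdot \frac{17}{3} = \frac{17}{6} \approx 2.8333$)
$X{\left(j,G \right)} = - \frac{1}{6}$ ($X{\left(j,G \right)} = -3 + \frac{17}{6} = - \frac{1}{6}$)
$\frac{X{\left(R{\left(-1,10 \right)},43 \right)} + 39843}{13737 + U{\left(92 \right)}} = \frac{- \frac{1}{6} + 39843}{13737 + 36} = \frac{239057}{6 \cdot 13773} = \frac{239057}{6} \cdot \frac{1}{13773} = \frac{239057}{82638}$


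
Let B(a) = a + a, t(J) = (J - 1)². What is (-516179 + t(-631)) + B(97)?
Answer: -116561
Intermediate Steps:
t(J) = (-1 + J)²
B(a) = 2*a
(-516179 + t(-631)) + B(97) = (-516179 + (-1 - 631)²) + 2*97 = (-516179 + (-632)²) + 194 = (-516179 + 399424) + 194 = -116755 + 194 = -116561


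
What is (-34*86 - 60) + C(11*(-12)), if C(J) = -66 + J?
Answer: -3182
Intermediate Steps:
(-34*86 - 60) + C(11*(-12)) = (-34*86 - 60) + (-66 + 11*(-12)) = (-2924 - 60) + (-66 - 132) = -2984 - 198 = -3182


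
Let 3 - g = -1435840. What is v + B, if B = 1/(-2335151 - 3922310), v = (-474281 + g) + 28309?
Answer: 6194079177530/6257461 ≈ 9.8987e+5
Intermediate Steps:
g = 1435843 (g = 3 - 1*(-1435840) = 3 + 1435840 = 1435843)
v = 989871 (v = (-474281 + 1435843) + 28309 = 961562 + 28309 = 989871)
B = -1/6257461 (B = 1/(-6257461) = -1/6257461 ≈ -1.5981e-7)
v + B = 989871 - 1/6257461 = 6194079177530/6257461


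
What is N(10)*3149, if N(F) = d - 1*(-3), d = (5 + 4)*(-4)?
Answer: -103917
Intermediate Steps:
d = -36 (d = 9*(-4) = -36)
N(F) = -33 (N(F) = -36 - 1*(-3) = -36 + 3 = -33)
N(10)*3149 = -33*3149 = -103917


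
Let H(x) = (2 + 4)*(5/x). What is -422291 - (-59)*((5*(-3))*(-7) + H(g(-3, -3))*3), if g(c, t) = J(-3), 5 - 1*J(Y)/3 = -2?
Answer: -2910902/7 ≈ -4.1584e+5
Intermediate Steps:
J(Y) = 21 (J(Y) = 15 - 3*(-2) = 15 + 6 = 21)
g(c, t) = 21
H(x) = 30/x (H(x) = 6*(5/x) = 30/x)
-422291 - (-59)*((5*(-3))*(-7) + H(g(-3, -3))*3) = -422291 - (-59)*((5*(-3))*(-7) + (30/21)*3) = -422291 - (-59)*(-15*(-7) + (30*(1/21))*3) = -422291 - (-59)*(105 + (10/7)*3) = -422291 - (-59)*(105 + 30/7) = -422291 - (-59)*765/7 = -422291 - 1*(-45135/7) = -422291 + 45135/7 = -2910902/7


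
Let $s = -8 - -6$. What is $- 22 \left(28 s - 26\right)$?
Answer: $1804$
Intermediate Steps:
$s = -2$ ($s = -8 + 6 = -2$)
$- 22 \left(28 s - 26\right) = - 22 \left(28 \left(-2\right) - 26\right) = - 22 \left(-56 - 26\right) = \left(-22\right) \left(-82\right) = 1804$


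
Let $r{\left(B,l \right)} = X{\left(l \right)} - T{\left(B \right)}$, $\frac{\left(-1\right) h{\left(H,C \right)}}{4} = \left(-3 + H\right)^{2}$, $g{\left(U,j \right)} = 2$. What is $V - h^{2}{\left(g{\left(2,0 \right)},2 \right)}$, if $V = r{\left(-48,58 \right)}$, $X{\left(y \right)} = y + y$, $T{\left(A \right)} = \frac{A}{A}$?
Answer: $99$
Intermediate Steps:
$h{\left(H,C \right)} = - 4 \left(-3 + H\right)^{2}$
$T{\left(A \right)} = 1$
$X{\left(y \right)} = 2 y$
$r{\left(B,l \right)} = -1 + 2 l$ ($r{\left(B,l \right)} = 2 l - 1 = -1 + 2 l$)
$V = 115$ ($V = -1 + 2 \cdot 58 = -1 + 116 = 115$)
$V - h^{2}{\left(g{\left(2,0 \right)},2 \right)} = 115 - \left(- 4 \left(-3 + 2\right)^{2}\right)^{2} = 115 - \left(- 4 \left(-1\right)^{2}\right)^{2} = 115 - \left(\left(-4\right) 1\right)^{2} = 115 - \left(-4\right)^{2} = 115 - 16 = 99$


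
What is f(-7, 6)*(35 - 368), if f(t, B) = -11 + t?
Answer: 5994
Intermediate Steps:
f(-7, 6)*(35 - 368) = (-11 - 7)*(35 - 368) = -18*(-333) = 5994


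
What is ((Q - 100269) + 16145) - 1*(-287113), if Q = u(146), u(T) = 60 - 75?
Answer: 202974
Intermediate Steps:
u(T) = -15
Q = -15
((Q - 100269) + 16145) - 1*(-287113) = ((-15 - 100269) + 16145) - 1*(-287113) = (-100284 + 16145) + 287113 = -84139 + 287113 = 202974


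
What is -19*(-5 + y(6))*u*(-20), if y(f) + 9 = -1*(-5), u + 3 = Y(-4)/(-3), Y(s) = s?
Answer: 5700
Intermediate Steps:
u = -5/3 (u = -3 - 4/(-3) = -3 - 4*(-⅓) = -3 + 4/3 = -5/3 ≈ -1.6667)
y(f) = -4 (y(f) = -9 - 1*(-5) = -9 + 5 = -4)
-19*(-5 + y(6))*u*(-20) = -19*(-5 - 4)*(-5)/3*(-20) = -(-171)*(-5)/3*(-20) = -19*15*(-20) = -285*(-20) = 5700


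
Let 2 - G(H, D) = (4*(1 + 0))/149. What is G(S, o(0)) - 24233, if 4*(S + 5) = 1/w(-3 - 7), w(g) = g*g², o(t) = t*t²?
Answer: -3610423/149 ≈ -24231.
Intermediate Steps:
o(t) = t³
w(g) = g³
S = -20001/4000 (S = -5 + 1/(4*((-3 - 7)³)) = -5 + 1/(4*((-10)³)) = -5 + (¼)/(-1000) = -5 + (¼)*(-1/1000) = -5 - 1/4000 = -20001/4000 ≈ -5.0003)
G(H, D) = 294/149 (G(H, D) = 2 - 4*(1 + 0)/149 = 2 - 4*1/149 = 2 - 4/149 = 294/149)
G(S, o(0)) - 24233 = 294/149 - 24233 = -3610423/149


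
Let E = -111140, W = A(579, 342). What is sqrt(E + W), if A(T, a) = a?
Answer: I*sqrt(110798) ≈ 332.86*I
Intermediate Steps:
W = 342
sqrt(E + W) = sqrt(-111140 + 342) = sqrt(-110798) = I*sqrt(110798)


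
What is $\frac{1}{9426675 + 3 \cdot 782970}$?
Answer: $\frac{1}{11775585} \approx 8.4921 \cdot 10^{-8}$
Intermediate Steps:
$\frac{1}{9426675 + 3 \cdot 782970} = \frac{1}{9426675 + 2348910} = \frac{1}{11775585}$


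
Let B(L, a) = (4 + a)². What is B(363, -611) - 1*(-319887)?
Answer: 688336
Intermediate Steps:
B(363, -611) - 1*(-319887) = (4 - 611)² - 1*(-319887) = (-607)² + 319887 = 368449 + 319887 = 688336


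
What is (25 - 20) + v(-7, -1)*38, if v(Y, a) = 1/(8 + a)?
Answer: 73/7 ≈ 10.429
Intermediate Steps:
(25 - 20) + v(-7, -1)*38 = (25 - 20) + 38/(8 - 1) = 5 + 38/7 = 73/7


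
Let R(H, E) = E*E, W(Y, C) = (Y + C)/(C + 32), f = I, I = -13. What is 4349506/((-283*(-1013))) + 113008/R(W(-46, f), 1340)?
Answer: 490148124627/32172550775 ≈ 15.235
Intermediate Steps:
f = -13
W(Y, C) = (C + Y)/(32 + C)
R(H, E) = E²
4349506/((-283*(-1013))) + 113008/R(W(-46, f), 1340) = 4349506/((-283*(-1013))) + 113008/(1340²) = 4349506/286679 + 113008/1795600 = 4349506*(1/286679) + 113008*(1/1795600) = 4349506/286679 + 7063/112225 = 490148124627/32172550775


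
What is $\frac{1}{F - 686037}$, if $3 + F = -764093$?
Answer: $- \frac{1}{1450133} \approx -6.8959 \cdot 10^{-7}$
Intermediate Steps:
$F = -764096$ ($F = -3 - 764093 = -764096$)
$\frac{1}{F - 686037} = \frac{1}{-764096 - 686037} = \frac{1}{-1450133} = - \frac{1}{1450133}$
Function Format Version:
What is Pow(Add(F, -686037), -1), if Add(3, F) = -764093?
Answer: Rational(-1, 1450133) ≈ -6.8959e-7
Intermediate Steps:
F = -764096 (F = Add(-3, -764093) = -764096)
Pow(Add(F, -686037), -1) = Pow(Add(-764096, -686037), -1) = Pow(-1450133, -1) = Rational(-1, 1450133)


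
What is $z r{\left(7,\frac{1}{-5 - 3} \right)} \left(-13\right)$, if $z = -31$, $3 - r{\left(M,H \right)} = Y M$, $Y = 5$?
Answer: $-12896$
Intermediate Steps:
$r{\left(M,H \right)} = 3 - 5 M$
$z r{\left(7,\frac{1}{-5 - 3} \right)} \left(-13\right) = - 31 \left(3 - 35\right) \left(-13\right) = \left(-31\right) \left(-32\right) \left(-13\right) = 992 \left(-13\right) = -12896$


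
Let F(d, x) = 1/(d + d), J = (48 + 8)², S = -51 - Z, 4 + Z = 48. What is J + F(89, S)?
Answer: 558209/178 ≈ 3136.0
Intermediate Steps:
Z = 44 (Z = -4 + 48 = 44)
S = -95 (S = -51 - 1*44 = -51 - 44 = -95)
J = 3136 (J = 56² = 3136)
F(d, x) = 1/(2*d)
J + F(89, S) = 3136 + (½)/89 = 3136 + (½)*(1/89) = 3136 + 1/178 = 558209/178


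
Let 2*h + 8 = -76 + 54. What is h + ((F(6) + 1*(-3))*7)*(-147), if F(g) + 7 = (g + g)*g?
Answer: -63813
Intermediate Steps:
F(g) = -7 + 2*g² (F(g) = -7 + (g + g)*g = -7 + (2*g)*g = -7 + 2*g²)
h = -15 (h = -4 + (-76 + 54)/2 = -4 + (½)*(-22) = -4 - 11 = -15)
h + ((F(6) + 1*(-3))*7)*(-147) = -15 + (((-7 + 2*6²) + 1*(-3))*7)*(-147) = -15 + (((-7 + 2*36) - 3)*7)*(-147) = -15 + (((-7 + 72) - 3)*7)*(-147) = -15 + ((65 - 3)*7)*(-147) = -15 + (62*7)*(-147) = -15 + 434*(-147) = -15 - 63798 = -63813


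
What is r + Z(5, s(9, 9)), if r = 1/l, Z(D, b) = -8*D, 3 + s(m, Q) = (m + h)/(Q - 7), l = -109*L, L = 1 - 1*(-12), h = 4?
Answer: -56681/1417 ≈ -40.001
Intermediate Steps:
L = 13 (L = 1 + 12 = 13)
l = -1417 (l = -109*13 = -1417)
s(m, Q) = -3 + (4 + m)/(-7 + Q) (s(m, Q) = -3 + (m + 4)/(Q - 7) = -3 + (4 + m)/(-7 + Q))
r = -1/1417 (r = 1/(-1417) = -1/1417 ≈ -0.00070572)
r + Z(5, s(9, 9)) = -1/1417 - 8*5 = -1/1417 - 40 = -56681/1417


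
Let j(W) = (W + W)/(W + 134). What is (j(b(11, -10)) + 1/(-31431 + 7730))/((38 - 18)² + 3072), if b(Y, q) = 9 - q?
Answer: 900485/12590350416 ≈ 7.1522e-5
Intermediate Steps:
j(W) = 2*W/(134 + W) (j(W) = (2*W)/(134 + W) = 2*W/(134 + W))
(j(b(11, -10)) + 1/(-31431 + 7730))/((38 - 18)² + 3072) = (2*(9 - 1*(-10))/(134 + (9 - 1*(-10))) + 1/(-31431 + 7730))/((38 - 18)² + 3072) = (2*(9 + 10)/(134 + (9 + 10)) + 1/(-23701))/(20² + 3072) = (2*19/(134 + 19) - 1/23701)/(400 + 3072) = (2*19/153 - 1/23701)/3472 = (2*19*(1/153) - 1/23701)*(1/3472) = (38/153 - 1/23701)*(1/3472) = (900485/3626253)*(1/3472) = 900485/12590350416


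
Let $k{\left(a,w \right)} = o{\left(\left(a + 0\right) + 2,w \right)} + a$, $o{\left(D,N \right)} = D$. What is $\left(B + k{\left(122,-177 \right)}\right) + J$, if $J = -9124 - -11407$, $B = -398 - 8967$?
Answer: $-6836$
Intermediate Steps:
$k{\left(a,w \right)} = 2 + 2 a$ ($k{\left(a,w \right)} = \left(\left(a + 0\right) + 2\right) + a = \left(a + 2\right) + a = \left(2 + a\right) + a = 2 + 2 a$)
$B = -9365$
$J = 2283$ ($J = -9124 + 11407 = 2283$)
$\left(B + k{\left(122,-177 \right)}\right) + J = \left(-9365 + \left(2 + 2 \cdot 122\right)\right) + 2283 = \left(-9365 + \left(2 + 244\right)\right) + 2283 = \left(-9365 + 246\right) + 2283 = -9119 + 2283 = -6836$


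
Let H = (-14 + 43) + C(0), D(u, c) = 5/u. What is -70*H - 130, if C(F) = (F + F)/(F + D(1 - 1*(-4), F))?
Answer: -2160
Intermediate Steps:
C(F) = 2*F/(1 + F) (C(F) = (F + F)/(F + 5/(1 - 1*(-4))) = (2*F)/(F + 5/(1 + 4)) = (2*F)/(F + 5/5) = (2*F)/(F + 5*(⅕)) = (2*F)/(F + 1) = (2*F)/(1 + F) = 2*F/(1 + F))
H = 29 (H = (-14 + 43) + 2*0/(1 + 0) = 29 + 2*0/1 = 29 + 2*0*1 = 29 + 0 = 29)
-70*H - 130 = -70*29 - 130 = -2030 - 130 = -2160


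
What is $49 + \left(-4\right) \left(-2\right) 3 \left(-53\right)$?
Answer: $-1223$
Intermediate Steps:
$49 + \left(-4\right) \left(-2\right) 3 \left(-53\right) = 49 + 8 \cdot 3 \left(-53\right) = 49 + 24 \left(-53\right) = 49 - 1272 = -1223$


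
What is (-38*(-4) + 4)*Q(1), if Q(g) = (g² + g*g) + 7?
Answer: 1404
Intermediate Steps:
Q(g) = 7 + 2*g² (Q(g) = (g² + g²) + 7 = 2*g² + 7 = 7 + 2*g²)
(-38*(-4) + 4)*Q(1) = (-38*(-4) + 4)*(7 + 2*1²) = (152 + 4)*(7 + 2*1) = 156*(7 + 2) = 156*9 = 1404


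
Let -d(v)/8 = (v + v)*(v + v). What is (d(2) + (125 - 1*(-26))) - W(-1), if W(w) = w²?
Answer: 22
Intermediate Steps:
d(v) = -32*v² (d(v) = -8*(v + v)*(v + v) = -8*2*v*2*v = -32*v²)
(d(2) + (125 - 1*(-26))) - W(-1) = (-32*2² + (125 - 1*(-26))) - 1*(-1)² = (-32*4 + (125 + 26)) - 1*1 = (-128 + 151) - 1 = 23 - 1 = 22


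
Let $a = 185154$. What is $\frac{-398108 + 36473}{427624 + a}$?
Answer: $- \frac{361635}{612778} \approx -0.59016$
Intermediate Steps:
$\frac{-398108 + 36473}{427624 + a} = \frac{-398108 + 36473}{427624 + 185154} = - \frac{361635}{612778}$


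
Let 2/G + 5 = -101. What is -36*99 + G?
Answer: -188893/53 ≈ -3564.0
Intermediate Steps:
G = -1/53 (G = 2/(-5 - 101) = 2/(-106) = 2*(-1/106) = -1/53 ≈ -0.018868)
-36*99 + G = -36*99 - 1/53 = -3564 - 1/53 = -188893/53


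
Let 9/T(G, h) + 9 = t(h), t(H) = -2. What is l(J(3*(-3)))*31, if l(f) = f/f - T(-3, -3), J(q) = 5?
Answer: 620/11 ≈ 56.364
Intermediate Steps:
T(G, h) = -9/11 (T(G, h) = 9/(-9 - 2) = 9/(-11) = 9*(-1/11) = -9/11)
l(f) = 20/11 (l(f) = f/f - 1*(-9/11) = 1 + 9/11 = 20/11)
l(J(3*(-3)))*31 = (20/11)*31 = 620/11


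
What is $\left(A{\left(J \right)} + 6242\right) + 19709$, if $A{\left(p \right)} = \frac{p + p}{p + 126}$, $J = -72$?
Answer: $\frac{77845}{3} \approx 25948.0$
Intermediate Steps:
$A{\left(p \right)} = \frac{2 p}{126 + p}$
$\left(A{\left(J \right)} + 6242\right) + 19709 = \left(2 \left(-72\right) \frac{1}{126 - 72} + 6242\right) + 19709 = \left(2 \left(-72\right) \frac{1}{54} + 6242\right) + 19709 = \left(- \frac{8}{3} + 6242\right) + 19709 = \frac{18718}{3} + 19709 = \frac{77845}{3}$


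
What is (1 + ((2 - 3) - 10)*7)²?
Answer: 5776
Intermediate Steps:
(1 + ((2 - 3) - 10)*7)² = (1 + (-1 - 10)*7)² = (1 - 11*7)² = (1 - 77)² = (-76)² = 5776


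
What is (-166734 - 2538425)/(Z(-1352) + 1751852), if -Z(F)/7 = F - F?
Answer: -2705159/1751852 ≈ -1.5442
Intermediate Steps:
Z(F) = 0 (Z(F) = -7*(F - F) = -7*0 = 0)
(-166734 - 2538425)/(Z(-1352) + 1751852) = (-166734 - 2538425)/(0 + 1751852) = -2705159/1751852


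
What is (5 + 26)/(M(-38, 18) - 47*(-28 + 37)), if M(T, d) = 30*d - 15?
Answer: 31/102 ≈ 0.30392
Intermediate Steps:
M(T, d) = -15 + 30*d
(5 + 26)/(M(-38, 18) - 47*(-28 + 37)) = (5 + 26)/((-15 + 30*18) - 47*(-28 + 37)) = 31/((-15 + 540) - 47*9) = 31/(525 - 423) = 31/102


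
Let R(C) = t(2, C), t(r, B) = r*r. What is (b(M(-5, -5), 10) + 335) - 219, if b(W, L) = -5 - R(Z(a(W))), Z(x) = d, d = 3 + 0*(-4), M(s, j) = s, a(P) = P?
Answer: 107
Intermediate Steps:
d = 3 (d = 3 + 0 = 3)
Z(x) = 3
t(r, B) = r²
R(C) = 4 (R(C) = 2² = 4)
b(W, L) = -9 (b(W, L) = -5 - 1*4 = -5 - 4 = -9)
(b(M(-5, -5), 10) + 335) - 219 = (-9 + 335) - 219 = 326 - 219 = 107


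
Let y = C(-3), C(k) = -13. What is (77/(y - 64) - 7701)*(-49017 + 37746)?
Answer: 86809242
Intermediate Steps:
y = -13
(77/(y - 64) - 7701)*(-49017 + 37746) = (77/(-13 - 64) - 7701)*(-49017 + 37746) = (77/(-77) - 7701)*(-11271) = (-1/77*77 - 7701)*(-11271) = (-1 - 7701)*(-11271) = -7702*(-11271) = 86809242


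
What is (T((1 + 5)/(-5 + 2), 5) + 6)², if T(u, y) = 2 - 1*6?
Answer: 4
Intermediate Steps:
T(u, y) = -4 (T(u, y) = 2 - 6 = -4)
(T((1 + 5)/(-5 + 2), 5) + 6)² = (-4 + 6)² = 2² = 4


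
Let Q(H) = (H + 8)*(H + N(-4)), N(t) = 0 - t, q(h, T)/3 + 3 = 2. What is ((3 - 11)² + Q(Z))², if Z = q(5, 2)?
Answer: 4761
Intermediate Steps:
q(h, T) = -3 (q(h, T) = -9 + 3*2 = -9 + 6 = -3)
N(t) = -t
Z = -3
Q(H) = (4 + H)*(8 + H) (Q(H) = (H + 8)*(H - 1*(-4)) = (8 + H)*(H + 4) = (8 + H)*(4 + H) = (4 + H)*(8 + H))
((3 - 11)² + Q(Z))² = ((3 - 11)² + (32 + (-3)² + 12*(-3)))² = ((-8)² + (32 + 9 - 36))² = (64 + 5)² = 69² = 4761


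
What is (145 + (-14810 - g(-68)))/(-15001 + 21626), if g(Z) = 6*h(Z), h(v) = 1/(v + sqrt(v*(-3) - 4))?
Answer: -8109694/3663625 + 3*sqrt(2)/1465450 ≈ -2.2136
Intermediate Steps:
h(v) = 1/(v + sqrt(-4 - 3*v)) (h(v) = 1/(v + sqrt(-3*v - 4)) = 1/(v + sqrt(-4 - 3*v)))
g(Z) = 6/(Z + sqrt(-4 - 3*Z))
(145 + (-14810 - g(-68)))/(-15001 + 21626) = (145 + (-14810 - 6/(-68 + sqrt(-4 - 3*(-68)))))/(-15001 + 21626) = (145 + (-14810 - 6/(-68 + sqrt(-4 + 204))))/6625 = (145 + (-14810 - 6/(-68 + sqrt(200))))*(1/6625) = (145 + (-14810 - 6/(-68 + 10*sqrt(2))))*(1/6625) = (-14665 - 6/(-68 + 10*sqrt(2)))*(1/6625) = -2933/1325 - 6/(6625*(-68 + 10*sqrt(2)))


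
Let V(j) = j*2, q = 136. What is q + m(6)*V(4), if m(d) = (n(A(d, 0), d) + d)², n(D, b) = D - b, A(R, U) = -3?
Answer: 208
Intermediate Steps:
V(j) = 2*j
m(d) = 9 (m(d) = ((-3 - d) + d)² = (-3)² = 9)
q + m(6)*V(4) = 136 + 9*(2*4) = 136 + 9*8 = 136 + 72 = 208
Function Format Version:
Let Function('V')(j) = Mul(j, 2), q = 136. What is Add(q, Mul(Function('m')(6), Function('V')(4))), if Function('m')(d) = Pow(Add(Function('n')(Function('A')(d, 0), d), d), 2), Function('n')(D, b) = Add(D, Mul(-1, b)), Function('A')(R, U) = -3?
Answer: 208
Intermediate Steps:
Function('V')(j) = Mul(2, j)
Function('m')(d) = 9 (Function('m')(d) = Pow(Add(Add(-3, Mul(-1, d)), d), 2) = Pow(-3, 2) = 9)
Add(q, Mul(Function('m')(6), Function('V')(4))) = Add(136, Mul(9, Mul(2, 4))) = Add(136, Mul(9, 8)) = Add(136, 72) = 208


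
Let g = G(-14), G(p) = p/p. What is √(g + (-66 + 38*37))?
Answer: 3*√149 ≈ 36.620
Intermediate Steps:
G(p) = 1
g = 1
√(g + (-66 + 38*37)) = √(1 + (-66 + 38*37)) = √(1 + (-66 + 1406)) = √(1 + 1340) = √1341 = 3*√149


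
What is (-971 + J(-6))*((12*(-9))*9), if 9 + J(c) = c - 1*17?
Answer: 974916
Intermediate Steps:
J(c) = -26 + c (J(c) = -9 + (c - 1*17) = -9 + (c - 17) = -9 + (-17 + c) = -26 + c)
(-971 + J(-6))*((12*(-9))*9) = (-971 + (-26 - 6))*((12*(-9))*9) = (-971 - 32)*(-108*9) = -1003*(-972) = 974916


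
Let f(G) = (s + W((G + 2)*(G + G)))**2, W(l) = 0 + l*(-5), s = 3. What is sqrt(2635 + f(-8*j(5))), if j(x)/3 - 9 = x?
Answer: 2*sqrt(314853971701) ≈ 1.1222e+6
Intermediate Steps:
j(x) = 27 + 3*x
W(l) = -5*l (W(l) = 0 - 5*l = -5*l)
f(G) = (3 - 10*G*(2 + G))**2 (f(G) = (3 - 5*(G + 2)*(G + G))**2 = (3 - 5*(2 + G)*2*G)**2 = (3 - 10*G*(2 + G))**2)
sqrt(2635 + f(-8*j(5))) = sqrt(2635 + (-3 + 10*(-8*(27 + 3*5))*(2 - 8*(27 + 3*5)))**2) = sqrt(2635 + (-3 + 10*(-8*(27 + 15))*(2 - 8*(27 + 15)))**2) = sqrt(2635 + (-3 + 10*(-8*42)*(2 - 8*42))**2) = sqrt(2635 + (-3 + 10*(-336)*(2 - 336))**2) = sqrt(2635 + (-3 + 10*(-336)*(-334))**2) = sqrt(2635 + (-3 + 1122240)**2) = sqrt(2635 + 1122237**2) = sqrt(2635 + 1259415884169) = sqrt(1259415886804) = 2*sqrt(314853971701)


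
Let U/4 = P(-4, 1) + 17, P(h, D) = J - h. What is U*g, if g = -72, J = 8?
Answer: -8352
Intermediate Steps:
P(h, D) = 8 - h
U = 116 (U = 4*((8 - 1*(-4)) + 17) = 4*((8 + 4) + 17) = 4*(12 + 17) = 4*29 = 116)
U*g = 116*(-72) = -8352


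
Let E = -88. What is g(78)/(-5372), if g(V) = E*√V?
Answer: 22*√78/1343 ≈ 0.14468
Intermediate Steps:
g(V) = -88*√V
g(78)/(-5372) = -88*√78/(-5372) = -88*√78*(-1/5372) = 22*√78/1343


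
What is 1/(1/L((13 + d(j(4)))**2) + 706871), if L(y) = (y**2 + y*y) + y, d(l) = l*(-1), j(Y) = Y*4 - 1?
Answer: 36/25447357 ≈ 1.4147e-6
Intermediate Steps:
j(Y) = -1 + 4*Y (j(Y) = 4*Y - 1 = -1 + 4*Y)
d(l) = -l
L(y) = y + 2*y**2 (L(y) = (y**2 + y**2) + y = 2*y**2 + y = y + 2*y**2)
1/(1/L((13 + d(j(4)))**2) + 706871) = 1/(1/((13 - (-1 + 4*4))**2*(1 + 2*(13 - (-1 + 4*4))**2)) + 706871) = 1/(1/((13 - (-1 + 16))**2*(1 + 2*(13 - (-1 + 16))**2)) + 706871) = 1/(1/((13 - 1*15)**2*(1 + 2*(13 - 1*15)**2)) + 706871) = 1/(1/((13 - 15)**2*(1 + 2*(13 - 15)**2)) + 706871) = 1/(1/((-2)**2*(1 + 2*(-2)**2)) + 706871) = 1/(1/(4*(1 + 2*4)) + 706871) = 1/(1/(4*(1 + 8)) + 706871) = 1/(1/(4*9) + 706871) = 1/(1/36 + 706871) = 1/(25447357/36) = 36/25447357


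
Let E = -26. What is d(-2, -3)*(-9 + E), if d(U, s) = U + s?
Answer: 175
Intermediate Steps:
d(-2, -3)*(-9 + E) = (-2 - 3)*(-9 - 26) = -5*(-35) = 175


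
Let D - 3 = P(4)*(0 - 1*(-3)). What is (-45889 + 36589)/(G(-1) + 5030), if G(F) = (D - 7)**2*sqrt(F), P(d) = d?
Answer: -11694750/6326249 + 148800*I/6326249 ≈ -1.8486 + 0.023521*I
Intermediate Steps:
D = 15 (D = 3 + 4*(0 - 1*(-3)) = 3 + 4*(0 + 3) = 3 + 4*3 = 3 + 12 = 15)
G(F) = 64*sqrt(F) (G(F) = (15 - 7)**2*sqrt(F) = 8**2*sqrt(F) = 64*sqrt(F))
(-45889 + 36589)/(G(-1) + 5030) = (-45889 + 36589)/(64*sqrt(-1) + 5030) = -9300/(64*I + 5030) = -9300*(5030 - 64*I)/25304996 = -2325*(5030 - 64*I)/6326249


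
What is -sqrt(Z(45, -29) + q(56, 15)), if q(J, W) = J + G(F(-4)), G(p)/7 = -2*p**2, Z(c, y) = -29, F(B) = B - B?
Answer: -3*sqrt(3) ≈ -5.1962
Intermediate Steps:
F(B) = 0
G(p) = -14*p**2 (G(p) = 7*(-2*p**2) = -14*p**2)
q(J, W) = J (q(J, W) = J - 14*0**2 = J - 14*0 = J + 0 = J)
-sqrt(Z(45, -29) + q(56, 15)) = -sqrt(-29 + 56) = -sqrt(27) = -3*sqrt(3)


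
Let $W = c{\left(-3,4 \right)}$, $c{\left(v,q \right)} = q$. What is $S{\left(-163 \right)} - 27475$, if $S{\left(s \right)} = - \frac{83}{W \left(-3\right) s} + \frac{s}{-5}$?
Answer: $- \frac{268387087}{9780} \approx -27442.0$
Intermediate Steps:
$W = 4$
$S{\left(s \right)} = - \frac{s}{5} + \frac{83}{12 s}$ ($S{\left(s \right)} = - \frac{83}{4 \left(-3\right) s} + \frac{s}{-5} = - \frac{83}{\left(-12\right) s} + s \left(- \frac{1}{5}\right) = - 83 \left(- \frac{1}{12 s}\right) - \frac{s}{5} = \frac{83}{12 s} - \frac{s}{5} = - \frac{s}{5} + \frac{83}{12 s}$)
$S{\left(-163 \right)} - 27475 = \left(\left(- \frac{1}{5}\right) \left(-163\right) + \frac{83}{12 \left(-163\right)}\right) - 27475 = \left(\frac{163}{5} + \frac{83}{12} \left(- \frac{1}{163}\right)\right) - 27475 = \left(\frac{163}{5} - \frac{83}{1956}\right) - 27475 = \frac{318413}{9780} - 27475 = - \frac{268387087}{9780}$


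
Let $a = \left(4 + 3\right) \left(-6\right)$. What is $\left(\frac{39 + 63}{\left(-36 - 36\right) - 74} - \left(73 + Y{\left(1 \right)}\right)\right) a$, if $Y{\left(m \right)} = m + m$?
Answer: $\frac{232092}{73} \approx 3179.3$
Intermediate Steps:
$a = -42$ ($a = 7 \left(-6\right) = -42$)
$Y{\left(m \right)} = 2 m$
$\left(\frac{39 + 63}{\left(-36 - 36\right) - 74} - \left(73 + Y{\left(1 \right)}\right)\right) a = \left(\frac{39 + 63}{\left(-36 - 36\right) - 74} - \left(73 + 2 \cdot 1\right)\right) \left(-42\right) = \left(\frac{102}{\left(-36 - 36\right) - 74} - 75\right) \left(-42\right) = \left(\frac{102}{-72 - 74} - 75\right) \left(-42\right) = \left(\frac{102}{-146} - 75\right) \left(-42\right) = \left(102 \left(- \frac{1}{146}\right) - 75\right) \left(-42\right) = \left(- \frac{51}{73} - 75\right) \left(-42\right) = \left(- \frac{5526}{73}\right) \left(-42\right) = \frac{232092}{73}$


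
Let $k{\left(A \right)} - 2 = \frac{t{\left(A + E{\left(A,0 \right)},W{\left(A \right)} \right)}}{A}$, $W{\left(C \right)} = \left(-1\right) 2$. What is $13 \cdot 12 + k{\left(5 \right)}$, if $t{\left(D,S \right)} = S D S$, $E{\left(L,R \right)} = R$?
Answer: $162$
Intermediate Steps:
$W{\left(C \right)} = -2$
$t{\left(D,S \right)} = D S^{2}$ ($t{\left(D,S \right)} = D S S = D S^{2}$)
$k{\left(A \right)} = 6$ ($k{\left(A \right)} = 2 + \frac{\left(A + 0\right) \left(-2\right)^{2}}{A} = 2 + \frac{A 4}{A} = 2 + \frac{4 A}{A} = 2 + 4 = 6$)
$13 \cdot 12 + k{\left(5 \right)} = 13 \cdot 12 + 6 = 156 + 6 = 162$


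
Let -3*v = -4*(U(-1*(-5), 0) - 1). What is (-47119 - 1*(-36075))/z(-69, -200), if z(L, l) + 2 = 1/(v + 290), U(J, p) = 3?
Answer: 9696632/1753 ≈ 5531.5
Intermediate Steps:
v = 8/3 (v = -(-4)*(3 - 1)/3 = -(-4)*2/3 = -1/3*(-8) = 8/3 ≈ 2.6667)
z(L, l) = -1753/878 (z(L, l) = -2 + 1/(8/3 + 290) = -2 + 1/(878/3) = -2 + 3/878 = -1753/878)
(-47119 - 1*(-36075))/z(-69, -200) = (-47119 - 1*(-36075))/(-1753/878) = (-47119 + 36075)*(-878/1753) = -11044*(-878/1753) = 9696632/1753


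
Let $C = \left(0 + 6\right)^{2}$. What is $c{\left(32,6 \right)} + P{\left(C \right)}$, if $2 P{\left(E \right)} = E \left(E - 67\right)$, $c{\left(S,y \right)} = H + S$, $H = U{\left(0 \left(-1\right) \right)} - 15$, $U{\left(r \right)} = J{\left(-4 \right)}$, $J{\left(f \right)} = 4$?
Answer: $-537$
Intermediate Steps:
$U{\left(r \right)} = 4$
$H = -11$ ($H = 4 - 15 = -11$)
$c{\left(S,y \right)} = -11 + S$
$C = 36$ ($C = 6^{2} = 36$)
$P{\left(E \right)} = \frac{E \left(-67 + E\right)}{2}$ ($P{\left(E \right)} = \frac{E \left(E - 67\right)}{2} = \frac{E \left(-67 + E\right)}{2}$)
$c{\left(32,6 \right)} + P{\left(C \right)} = \left(-11 + 32\right) + \frac{1}{2} \cdot 36 \left(-67 + 36\right) = 21 + \frac{1}{2} \cdot 36 \left(-31\right) = 21 - 558 = -537$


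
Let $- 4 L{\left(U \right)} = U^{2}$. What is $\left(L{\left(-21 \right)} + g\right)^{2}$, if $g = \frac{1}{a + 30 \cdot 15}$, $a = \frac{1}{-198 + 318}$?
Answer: $\frac{567104738509521}{46657728016} \approx 12155.0$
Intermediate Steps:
$a = \frac{1}{120} \approx 0.0083333$
$L{\left(U \right)} = - \frac{U^{2}}{4}$
$g = \frac{120}{54001}$ ($g = \frac{1}{\frac{1}{120} + 30 \cdot 15} = \frac{1}{\frac{1}{120} + 450} = \frac{1}{\frac{54001}{120}} = \frac{120}{54001} \approx 0.0022222$)
$\left(L{\left(-21 \right)} + g\right)^{2} = \left(- \frac{\left(-21\right)^{2}}{4} + \frac{120}{54001}\right)^{2} = \left(\left(- \frac{1}{4}\right) 441 + \frac{120}{54001}\right)^{2} = \left(- \frac{441}{4} + \frac{120}{54001}\right)^{2} = \left(- \frac{23813961}{216004}\right)^{2} = \frac{567104738509521}{46657728016}$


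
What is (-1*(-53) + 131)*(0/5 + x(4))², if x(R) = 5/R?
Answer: 575/2 ≈ 287.50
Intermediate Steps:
(-1*(-53) + 131)*(0/5 + x(4))² = (-1*(-53) + 131)*(0/5 + 5/4)² = (53 + 131)*(0*(⅕) + 5*(¼))² = 184*(0 + 5/4)² = 184*(5/4)² = 184*(25/16) = 575/2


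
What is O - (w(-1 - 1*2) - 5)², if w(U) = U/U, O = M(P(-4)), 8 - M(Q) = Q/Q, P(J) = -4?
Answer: -9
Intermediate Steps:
M(Q) = 7 (M(Q) = 8 - Q/Q = 8 - 1*1 = 8 - 1 = 7)
O = 7
w(U) = 1
O - (w(-1 - 1*2) - 5)² = 7 - (1 - 5)² = 7 - 1*(-4)² = 7 - 1*16 = 7 - 16 = -9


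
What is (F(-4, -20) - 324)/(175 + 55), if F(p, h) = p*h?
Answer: -122/115 ≈ -1.0609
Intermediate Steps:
F(p, h) = h*p
(F(-4, -20) - 324)/(175 + 55) = (-20*(-4) - 324)/(175 + 55) = (80 - 324)/230 = -244*1/230 = -122/115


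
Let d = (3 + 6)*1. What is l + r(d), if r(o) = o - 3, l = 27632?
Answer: 27638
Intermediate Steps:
d = 9 (d = 9*1 = 9)
r(o) = -3 + o
l + r(d) = 27632 + (-3 + 9) = 27632 + 6 = 27638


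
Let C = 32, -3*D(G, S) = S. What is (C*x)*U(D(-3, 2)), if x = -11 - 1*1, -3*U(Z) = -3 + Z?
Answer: -1408/3 ≈ -469.33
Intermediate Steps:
D(G, S) = -S/3
U(Z) = 1 - Z/3 (U(Z) = -(-3 + Z)/3 = 1 - Z/3)
x = -12 (x = -11 - 1 = -12)
(C*x)*U(D(-3, 2)) = (32*(-12))*(1 - (-1)*2/9) = -384*(1 - ⅓*(-⅔)) = -384*(1 + 2/9) = -384*11/9 = -1408/3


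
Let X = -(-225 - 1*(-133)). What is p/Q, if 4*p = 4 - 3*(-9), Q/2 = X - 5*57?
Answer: -31/1544 ≈ -0.020078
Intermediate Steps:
X = 92 (X = -(-225 + 133) = -1*(-92) = 92)
Q = -386 (Q = 2*(92 - 5*57) = 2*(92 - 285) = 2*(-193) = -386)
p = 31/4 (p = (4 - 3*(-9))/4 = (4 + 27)/4 = (¼)*31 = 31/4 ≈ 7.7500)
p/Q = (31/4)/(-386) = (31/4)*(-1/386) = -31/1544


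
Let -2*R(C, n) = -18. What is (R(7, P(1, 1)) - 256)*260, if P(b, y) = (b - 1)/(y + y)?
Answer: -64220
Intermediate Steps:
P(b, y) = (-1 + b)/(2*y) (P(b, y) = (-1 + b)/((2*y)) = (-1 + b)*(1/(2*y)) = (-1 + b)/(2*y))
R(C, n) = 9 (R(C, n) = -½*(-18) = 9)
(R(7, P(1, 1)) - 256)*260 = (9 - 256)*260 = -247*260 = -64220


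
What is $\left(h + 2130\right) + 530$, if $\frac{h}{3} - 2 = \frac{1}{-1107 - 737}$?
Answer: $\frac{4916101}{1844} \approx 2666.0$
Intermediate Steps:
$h = \frac{11061}{1844}$ ($h = 6 + \frac{3}{-1107 - 737} = 6 + \frac{3}{-1844} = 6 + 3 \left(- \frac{1}{1844}\right) = 6 - \frac{3}{1844} = \frac{11061}{1844} \approx 5.9984$)
$\left(h + 2130\right) + 530 = \left(\frac{11061}{1844} + 2130\right) + 530 = \frac{3938781}{1844} + 530 = \frac{4916101}{1844}$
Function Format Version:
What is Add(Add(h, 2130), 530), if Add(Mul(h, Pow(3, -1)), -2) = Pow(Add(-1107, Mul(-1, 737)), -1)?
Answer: Rational(4916101, 1844) ≈ 2666.0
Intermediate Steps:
h = Rational(11061, 1844) (h = Add(6, Mul(3, Pow(Add(-1107, Mul(-1, 737)), -1))) = Add(6, Mul(3, Pow(Add(-1107, -737), -1))) = Add(6, Mul(3, Pow(-1844, -1))) = Add(6, Mul(3, Rational(-1, 1844))) = Add(6, Rational(-3, 1844)) = Rational(11061, 1844) ≈ 5.9984)
Add(Add(h, 2130), 530) = Add(Add(Rational(11061, 1844), 2130), 530) = Add(Rational(3938781, 1844), 530) = Rational(4916101, 1844)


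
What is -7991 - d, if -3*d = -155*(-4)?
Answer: -23353/3 ≈ -7784.3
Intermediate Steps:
d = -620/3 (d = -(-155)*(-4)/3 = -⅓*620 = -620/3 ≈ -206.67)
-7991 - d = -7991 - 1*(-620/3) = -7991 + 620/3 = -23353/3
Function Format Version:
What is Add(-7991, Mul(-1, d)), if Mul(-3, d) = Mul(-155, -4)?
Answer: Rational(-23353, 3) ≈ -7784.3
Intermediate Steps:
d = Rational(-620, 3) (d = Mul(Rational(-1, 3), Mul(-155, -4)) = Mul(Rational(-1, 3), 620) = Rational(-620, 3) ≈ -206.67)
Add(-7991, Mul(-1, d)) = Add(-7991, Mul(-1, Rational(-620, 3))) = Add(-7991, Rational(620, 3)) = Rational(-23353, 3)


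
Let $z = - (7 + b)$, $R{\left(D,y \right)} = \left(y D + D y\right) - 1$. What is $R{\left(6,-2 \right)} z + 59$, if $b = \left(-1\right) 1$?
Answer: $209$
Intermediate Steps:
$R{\left(D,y \right)} = -1 + 2 D y$ ($R{\left(D,y \right)} = \left(D y + D y\right) - 1 = 2 D y - 1 = -1 + 2 D y$)
$b = -1$
$z = -6$ ($z = - (7 - 1) = \left(-1\right) 6 = -6$)
$R{\left(6,-2 \right)} z + 59 = \left(-1 + 2 \cdot 6 \left(-2\right)\right) \left(-6\right) + 59 = \left(-1 - 24\right) \left(-6\right) + 59 = \left(-25\right) \left(-6\right) + 59 = 150 + 59 = 209$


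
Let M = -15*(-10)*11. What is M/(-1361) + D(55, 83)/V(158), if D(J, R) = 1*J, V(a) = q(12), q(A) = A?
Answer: 55055/16332 ≈ 3.3710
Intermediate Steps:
M = 1650 (M = 150*11 = 1650)
V(a) = 12
D(J, R) = J
M/(-1361) + D(55, 83)/V(158) = 1650/(-1361) + 55/12 = 1650*(-1/1361) + 55*(1/12) = -1650/1361 + 55/12 = 55055/16332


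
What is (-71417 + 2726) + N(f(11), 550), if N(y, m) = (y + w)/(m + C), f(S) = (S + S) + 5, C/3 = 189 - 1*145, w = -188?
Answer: -46847423/682 ≈ -68691.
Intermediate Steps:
C = 132 (C = 3*(189 - 1*145) = 3*(189 - 145) = 3*44 = 132)
f(S) = 5 + 2*S (f(S) = 2*S + 5 = 5 + 2*S)
N(y, m) = (-188 + y)/(132 + m) (N(y, m) = (y - 188)/(m + 132) = (-188 + y)/(132 + m))
(-71417 + 2726) + N(f(11), 550) = (-71417 + 2726) + (-188 + (5 + 2*11))/(132 + 550) = -68691 + (-188 + (5 + 22))/682 = -68691 + (-188 + 27)/682 = -68691 + (1/682)*(-161) = -68691 - 161/682 = -46847423/682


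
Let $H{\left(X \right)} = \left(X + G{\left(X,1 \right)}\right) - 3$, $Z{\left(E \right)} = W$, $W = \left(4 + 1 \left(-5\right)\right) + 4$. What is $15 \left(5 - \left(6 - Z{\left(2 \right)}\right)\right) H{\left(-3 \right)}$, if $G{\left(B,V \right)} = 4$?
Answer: $-60$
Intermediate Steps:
$W = 3$ ($W = \left(4 - 5\right) + 4 = -1 + 4 = 3$)
$Z{\left(E \right)} = 3$
$H{\left(X \right)} = 1 + X$ ($H{\left(X \right)} = \left(X + 4\right) - 3 = \left(4 + X\right) - 3 = 1 + X$)
$15 \left(5 - \left(6 - Z{\left(2 \right)}\right)\right) H{\left(-3 \right)} = 15 \left(5 - \left(6 - 3\right)\right) \left(1 - 3\right) = 15 \left(5 - \left(6 - 3\right)\right) \left(-2\right) = 15 \left(5 - 3\right) \left(-2\right) = 15 \cdot 2 \left(-2\right) = 30 \left(-2\right) = -60$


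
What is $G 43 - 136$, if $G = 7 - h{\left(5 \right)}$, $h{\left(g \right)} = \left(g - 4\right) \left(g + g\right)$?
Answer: $-265$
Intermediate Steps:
$h{\left(g \right)} = 2 g \left(-4 + g\right)$ ($h{\left(g \right)} = \left(-4 + g\right) 2 g = 2 g \left(-4 + g\right)$)
$G = -3$ ($G = 7 - 2 \cdot 5 \left(-4 + 5\right) = 7 - 2 \cdot 5 \cdot 1 = 7 - 10 = -3$)
$G 43 - 136 = \left(-3\right) 43 - 136 = -129 - 136 = -265$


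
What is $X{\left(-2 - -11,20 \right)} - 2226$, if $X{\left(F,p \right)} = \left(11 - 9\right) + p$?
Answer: $-2204$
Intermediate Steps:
$X{\left(F,p \right)} = 2 + p$
$X{\left(-2 - -11,20 \right)} - 2226 = \left(2 + 20\right) - 2226 = 22 - 2226 = -2204$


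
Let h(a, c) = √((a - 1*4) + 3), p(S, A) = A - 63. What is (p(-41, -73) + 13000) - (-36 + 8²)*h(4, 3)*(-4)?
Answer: 12864 + 112*√3 ≈ 13058.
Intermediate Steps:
p(S, A) = -63 + A
h(a, c) = √(-1 + a) (h(a, c) = √((a - 4) + 3) = √((-4 + a) + 3) = √(-1 + a))
(p(-41, -73) + 13000) - (-36 + 8²)*h(4, 3)*(-4) = ((-63 - 73) + 13000) - (-36 + 8²)*√(-1 + 4)*(-4) = (-136 + 13000) - (-36 + 64)*√3*(-4) = 12864 - 28*(-4*√3) = 12864 - (-112)*√3 = 12864 + 112*√3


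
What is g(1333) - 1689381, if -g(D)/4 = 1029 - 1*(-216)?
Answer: -1694361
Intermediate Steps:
g(D) = -4980 (g(D) = -4*(1029 - 1*(-216)) = -4*(1029 + 216) = -4*1245 = -4980)
g(1333) - 1689381 = -4980 - 1689381 = -1694361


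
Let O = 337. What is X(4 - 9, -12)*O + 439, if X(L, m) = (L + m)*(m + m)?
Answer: 137935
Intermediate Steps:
X(L, m) = 2*m*(L + m) (X(L, m) = (L + m)*(2*m) = 2*m*(L + m))
X(4 - 9, -12)*O + 439 = (2*(-12)*((4 - 9) - 12))*337 + 439 = (2*(-12)*(-5 - 12))*337 + 439 = (2*(-12)*(-17))*337 + 439 = 408*337 + 439 = 137496 + 439 = 137935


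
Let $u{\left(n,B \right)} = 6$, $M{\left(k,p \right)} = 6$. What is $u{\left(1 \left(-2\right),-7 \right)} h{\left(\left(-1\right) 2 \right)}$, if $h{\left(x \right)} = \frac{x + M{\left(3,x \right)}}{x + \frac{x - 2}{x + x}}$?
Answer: $-24$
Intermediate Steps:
$h{\left(x \right)} = \frac{6 + x}{x + \frac{-2 + x}{2 x}}$ ($h{\left(x \right)} = \frac{x + 6}{x + \frac{x - 2}{x + x}} = \frac{6 + x}{x + \frac{-2 + x}{2 x}}$)
$u{\left(1 \left(-2\right),-7 \right)} h{\left(\left(-1\right) 2 \right)} = 6 \frac{2 \left(\left(-1\right) 2\right) \left(6 - 2\right)}{-2 - 2 + 2 \left(\left(-1\right) 2\right)^{2}} = 6 \cdot 2 \left(-2\right) \frac{1}{-2 - 2 + 2 \left(-2\right)^{2}} \left(6 - 2\right) = 6 \cdot 2 \left(-2\right) \frac{1}{-2 - 2 + 2 \cdot 4} \cdot 4 = 6 \cdot 2 \left(-2\right) \frac{1}{-2 - 2 + 8} \cdot 4 = 6 \cdot 2 \left(-2\right) \frac{1}{4} \cdot 4 = 6 \left(-4\right) = -24$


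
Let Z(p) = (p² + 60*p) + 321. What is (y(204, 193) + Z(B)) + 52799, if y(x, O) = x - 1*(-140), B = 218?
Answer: 114068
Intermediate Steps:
Z(p) = 321 + p² + 60*p
y(x, O) = 140 + x (y(x, O) = x + 140 = 140 + x)
(y(204, 193) + Z(B)) + 52799 = ((140 + 204) + (321 + 218² + 60*218)) + 52799 = (344 + (321 + 47524 + 13080)) + 52799 = (344 + 60925) + 52799 = 61269 + 52799 = 114068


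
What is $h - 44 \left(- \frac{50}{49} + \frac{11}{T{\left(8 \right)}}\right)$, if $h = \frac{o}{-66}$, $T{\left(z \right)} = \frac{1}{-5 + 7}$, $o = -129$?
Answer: $- \frac{992997}{1078} \approx -921.15$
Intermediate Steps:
$T{\left(z \right)} = \frac{1}{2}$
$h = \frac{43}{22}$ ($h = - \frac{129}{-66} = \left(-129\right) \left(- \frac{1}{66}\right) = \frac{43}{22} \approx 1.9545$)
$h - 44 \left(- \frac{50}{49} + \frac{11}{T{\left(8 \right)}}\right) = \frac{43}{22} - 44 \left(- \frac{50}{49} + 11 \frac{1}{\frac{1}{2}}\right) = \frac{43}{22} - 44 \left(\left(-50\right) \frac{1}{49} + 11 \cdot 2\right) = \frac{43}{22} - 44 \left(- \frac{50}{49} + 22\right) = \frac{43}{22} - \frac{45232}{49} = - \frac{992997}{1078}$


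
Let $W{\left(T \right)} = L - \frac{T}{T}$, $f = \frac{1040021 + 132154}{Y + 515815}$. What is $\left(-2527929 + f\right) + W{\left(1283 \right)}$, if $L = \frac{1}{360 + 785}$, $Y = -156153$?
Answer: $- \frac{1041033069310663}{411812990} \approx -2.5279 \cdot 10^{6}$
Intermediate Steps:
$f = \frac{1172175}{359662}$ ($f = \frac{1040021 + 132154}{-156153 + 515815} = \frac{1172175}{359662} \approx 3.2591$)
$L = \frac{1}{1145} \approx 0.00087336$
$W{\left(T \right)} = - \frac{1144}{1145}$ ($W{\left(T \right)} = \frac{1}{1145} - \frac{T}{T} = \frac{1}{1145} - 1 = - \frac{1144}{1145}$)
$\left(-2527929 + f\right) + W{\left(1283 \right)} = \left(-2527929 + \frac{1172175}{359662}\right) - \frac{1144}{1145} = - \frac{909198827823}{359662} - \frac{1144}{1145} = - \frac{1041033069310663}{411812990}$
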